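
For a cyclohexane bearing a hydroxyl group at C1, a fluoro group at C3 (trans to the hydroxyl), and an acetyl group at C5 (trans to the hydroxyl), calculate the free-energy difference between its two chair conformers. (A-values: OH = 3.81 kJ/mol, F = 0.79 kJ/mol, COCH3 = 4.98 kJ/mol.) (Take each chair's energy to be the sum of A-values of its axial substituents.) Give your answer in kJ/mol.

Chair I (hydroxyl axial, fluoro equatorial, acetyl equatorial): E = 3.81 kJ/mol.
Chair II (hydroxyl equatorial, fluoro axial, acetyl axial): E = 5.77 kJ/mol.
ΔE = 5.77 − 3.81 = 1.96 kJ/mol; chair I is more stable.

1.96 kJ/mol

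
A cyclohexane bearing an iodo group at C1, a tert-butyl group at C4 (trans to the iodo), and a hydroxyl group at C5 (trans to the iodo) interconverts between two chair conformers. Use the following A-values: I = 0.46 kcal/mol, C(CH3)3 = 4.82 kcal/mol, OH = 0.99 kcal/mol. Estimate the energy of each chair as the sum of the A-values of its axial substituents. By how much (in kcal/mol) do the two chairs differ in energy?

4.29 kcal/mol

Chair I (iodo axial, tert-butyl axial, hydroxyl equatorial): E = 5.28 kcal/mol.
Chair II (iodo equatorial, tert-butyl equatorial, hydroxyl axial): E = 0.99 kcal/mol.
ΔE = 5.28 − 0.99 = 4.29 kcal/mol; chair II is more stable.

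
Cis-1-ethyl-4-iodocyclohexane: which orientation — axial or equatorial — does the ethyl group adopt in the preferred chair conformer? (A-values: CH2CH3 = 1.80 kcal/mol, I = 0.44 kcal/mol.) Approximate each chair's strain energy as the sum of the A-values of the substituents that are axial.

C1 and C4 have opposite parity, so for the cis isomer the two substituents are one axial and one equatorial in each chair.
Chair I (ethyl axial, iodo equatorial): E = 1.80 kcal/mol.
Chair II (ethyl equatorial, iodo axial): E = 0.44 kcal/mol.
Chair II is the more stable (lower-energy) conformer, and in that chair the ethyl group is equatorial.

equatorial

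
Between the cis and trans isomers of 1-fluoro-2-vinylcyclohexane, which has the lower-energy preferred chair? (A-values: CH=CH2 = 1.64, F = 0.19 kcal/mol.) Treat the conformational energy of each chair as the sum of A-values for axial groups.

At 1,2 positions (parity opposite): cis → (a,e or e,a); trans → (e,e or a,a).
Best chair for cis: E = 0.19 kcal/mol; best chair for trans: E = 0.00 kcal/mol.
The trans isomer is lower by 0.19 kcal/mol.

trans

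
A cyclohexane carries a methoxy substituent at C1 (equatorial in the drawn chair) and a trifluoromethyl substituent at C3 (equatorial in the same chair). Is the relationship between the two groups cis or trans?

cis

C1 and C3 have the same parity, so their axial bonds point in the same direction.
With same-parity carbons, two substituents on the same face are both axial or both equatorial; opposite faces give one of each.
Here the groups are equatorial/equatorial → same face → cis.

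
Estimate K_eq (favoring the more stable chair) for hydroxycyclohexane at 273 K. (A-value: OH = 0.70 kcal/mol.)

One chair has the hydroxyl group axial (E = 0.70 kcal/mol) and the other has it equatorial (E = 0).
ΔG = 0.70 kcal/mol between the two chairs.
K = exp(ΔG/RT) with R = 1.987×10⁻³ kcal mol⁻¹ K⁻¹ and T = 273 K gives K ≈ 3.63.

K ≈ 3.63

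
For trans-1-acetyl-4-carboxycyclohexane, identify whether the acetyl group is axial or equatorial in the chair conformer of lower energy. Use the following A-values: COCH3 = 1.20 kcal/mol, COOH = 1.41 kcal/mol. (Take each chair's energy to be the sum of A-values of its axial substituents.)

equatorial

C1 and C4 have opposite parity, so for the trans isomer the two substituents are e,e in one chair and a,a in the other.
Chair I (acetyl axial, carboxyl axial): E = 2.61 kcal/mol.
Chair II (acetyl equatorial, carboxyl equatorial): E = 0.00 kcal/mol.
Chair II is the more stable (lower-energy) conformer, and in that chair the acetyl group is equatorial.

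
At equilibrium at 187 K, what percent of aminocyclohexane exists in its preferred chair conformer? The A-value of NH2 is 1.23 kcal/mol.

96.5%

One chair has the amino group axial (E = 1.23 kcal/mol) and the other has it equatorial (E = 0).
ΔG = 1.23 kcal/mol between the two chairs.
K = exp(ΔG/RT) with R = 1.987×10⁻³ kcal mol⁻¹ K⁻¹ and T = 187 K gives K ≈ 27.4.
Fraction in the lower-energy chair = K/(K+1) = 96.5%.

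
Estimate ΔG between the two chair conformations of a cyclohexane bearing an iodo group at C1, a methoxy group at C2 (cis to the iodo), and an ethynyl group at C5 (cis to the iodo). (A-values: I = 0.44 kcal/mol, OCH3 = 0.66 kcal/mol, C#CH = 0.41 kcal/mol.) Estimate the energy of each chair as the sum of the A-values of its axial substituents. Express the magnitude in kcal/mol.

Chair I (iodo axial, methoxy equatorial, ethynyl axial): E = 0.85 kcal/mol.
Chair II (iodo equatorial, methoxy axial, ethynyl equatorial): E = 0.66 kcal/mol.
ΔE = 0.85 − 0.66 = 0.19 kcal/mol; chair II is more stable.

0.19 kcal/mol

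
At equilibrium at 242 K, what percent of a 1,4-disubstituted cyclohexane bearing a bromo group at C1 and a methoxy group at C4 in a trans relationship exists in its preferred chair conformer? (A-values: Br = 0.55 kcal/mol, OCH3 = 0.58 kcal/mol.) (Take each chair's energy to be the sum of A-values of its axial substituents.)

91.3%

C1 and C4 have opposite parity, so for the trans isomer the two substituents are e,e in one chair and a,a in the other.
Chair I (bromo axial, methoxy axial): E = 1.13 kcal/mol; chair II (bromo equatorial, methoxy equatorial): E = 0.00 kcal/mol.
ΔG = 1.13 kcal/mol between the two chairs.
K = exp(ΔG/RT) with R = 1.987×10⁻³ kcal mol⁻¹ K⁻¹ and T = 242 K gives K ≈ 10.5.
Fraction in the lower-energy chair = K/(K+1) = 91.3%.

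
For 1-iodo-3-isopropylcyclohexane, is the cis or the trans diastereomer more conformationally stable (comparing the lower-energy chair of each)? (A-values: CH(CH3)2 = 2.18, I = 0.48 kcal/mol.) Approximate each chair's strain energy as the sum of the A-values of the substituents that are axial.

At 1,3 positions (parity same): cis → (e,e or a,a); trans → (a,e or e,a).
Best chair for cis: E = 0.00 kcal/mol; best chair for trans: E = 0.48 kcal/mol.
The cis isomer is lower by 0.48 kcal/mol.

cis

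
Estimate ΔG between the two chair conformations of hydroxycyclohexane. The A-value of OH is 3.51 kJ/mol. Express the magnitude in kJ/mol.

3.51 kJ/mol

A monosubstituted cyclohexane has one chair with the hydroxyl group axial (E = A = 3.51 kJ/mol) and one with it equatorial (E = 0).
ΔE = 3.51 − 0 = 3.51 kJ/mol.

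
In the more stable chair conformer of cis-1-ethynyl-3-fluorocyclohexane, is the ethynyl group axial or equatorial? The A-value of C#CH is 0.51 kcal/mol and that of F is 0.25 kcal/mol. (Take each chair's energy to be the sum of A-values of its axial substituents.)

C1 and C3 have the same parity, so for the cis isomer the two substituents are e,e in one chair and a,a in the other.
Chair I (ethynyl axial, fluoro axial): E = 0.76 kcal/mol.
Chair II (ethynyl equatorial, fluoro equatorial): E = 0.00 kcal/mol.
Chair II is the more stable (lower-energy) conformer, and in that chair the ethynyl group is equatorial.

equatorial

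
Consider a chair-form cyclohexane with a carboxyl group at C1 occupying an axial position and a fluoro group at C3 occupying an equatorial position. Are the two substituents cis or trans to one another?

trans

C1 and C3 have the same parity, so their axial bonds point in the same direction.
With same-parity carbons, two substituents on the same face are both axial or both equatorial; opposite faces give one of each.
Here the groups are axial/equatorial → opposite face → trans.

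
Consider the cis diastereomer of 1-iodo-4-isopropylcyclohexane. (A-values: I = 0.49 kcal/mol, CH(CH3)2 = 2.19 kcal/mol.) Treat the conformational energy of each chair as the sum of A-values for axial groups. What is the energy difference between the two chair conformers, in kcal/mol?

1.70 kcal/mol

C1 and C4 have opposite parity, so for the cis isomer the two substituents are one axial and one equatorial in each chair.
Chair I (iodo axial, isopropyl equatorial): E = 0.49 kcal/mol.
Chair II (iodo equatorial, isopropyl axial): E = 2.19 kcal/mol.
ΔE = 2.19 − 0.49 = 1.70 kcal/mol; chair I is more stable.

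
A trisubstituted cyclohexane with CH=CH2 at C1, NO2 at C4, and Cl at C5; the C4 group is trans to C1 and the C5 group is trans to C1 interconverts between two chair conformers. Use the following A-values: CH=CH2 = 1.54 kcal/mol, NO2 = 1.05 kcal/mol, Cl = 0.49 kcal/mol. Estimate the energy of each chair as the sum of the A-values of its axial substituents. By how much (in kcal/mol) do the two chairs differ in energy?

2.10 kcal/mol

Chair I (vinyl axial, nitro axial, chloro equatorial): E = 2.59 kcal/mol.
Chair II (vinyl equatorial, nitro equatorial, chloro axial): E = 0.49 kcal/mol.
ΔE = 2.59 − 0.49 = 2.10 kcal/mol; chair II is more stable.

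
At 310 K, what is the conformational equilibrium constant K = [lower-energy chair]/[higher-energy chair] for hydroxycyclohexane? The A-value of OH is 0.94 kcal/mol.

K ≈ 4.60

One chair has the hydroxyl group axial (E = 0.94 kcal/mol) and the other has it equatorial (E = 0).
ΔG = 0.94 kcal/mol between the two chairs.
K = exp(ΔG/RT) with R = 1.987×10⁻³ kcal mol⁻¹ K⁻¹ and T = 310 K gives K ≈ 4.6.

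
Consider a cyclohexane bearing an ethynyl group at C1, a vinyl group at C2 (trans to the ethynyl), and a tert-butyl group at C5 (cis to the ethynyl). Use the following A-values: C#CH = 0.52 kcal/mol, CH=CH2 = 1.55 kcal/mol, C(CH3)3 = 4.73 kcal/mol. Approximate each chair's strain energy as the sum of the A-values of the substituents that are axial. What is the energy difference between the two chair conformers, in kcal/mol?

Chair I (ethynyl axial, vinyl axial, tert-butyl axial): E = 6.80 kcal/mol.
Chair II (ethynyl equatorial, vinyl equatorial, tert-butyl equatorial): E = 0.00 kcal/mol.
ΔE = 6.80 − 0.00 = 6.80 kcal/mol; chair II is more stable.

6.80 kcal/mol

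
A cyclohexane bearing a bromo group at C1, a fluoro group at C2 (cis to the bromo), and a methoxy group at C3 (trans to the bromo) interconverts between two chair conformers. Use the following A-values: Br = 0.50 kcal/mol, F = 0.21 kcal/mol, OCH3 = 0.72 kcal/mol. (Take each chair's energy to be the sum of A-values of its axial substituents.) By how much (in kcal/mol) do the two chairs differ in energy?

0.43 kcal/mol

Chair I (bromo axial, fluoro equatorial, methoxy equatorial): E = 0.50 kcal/mol.
Chair II (bromo equatorial, fluoro axial, methoxy axial): E = 0.93 kcal/mol.
ΔE = 0.93 − 0.50 = 0.43 kcal/mol; chair I is more stable.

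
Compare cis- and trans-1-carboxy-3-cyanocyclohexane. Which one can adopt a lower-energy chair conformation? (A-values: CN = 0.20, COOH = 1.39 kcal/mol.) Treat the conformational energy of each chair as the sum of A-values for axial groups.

At 1,3 positions (parity same): cis → (e,e or a,a); trans → (a,e or e,a).
Best chair for cis: E = 0.00 kcal/mol; best chair for trans: E = 0.20 kcal/mol.
The cis isomer is lower by 0.20 kcal/mol.

cis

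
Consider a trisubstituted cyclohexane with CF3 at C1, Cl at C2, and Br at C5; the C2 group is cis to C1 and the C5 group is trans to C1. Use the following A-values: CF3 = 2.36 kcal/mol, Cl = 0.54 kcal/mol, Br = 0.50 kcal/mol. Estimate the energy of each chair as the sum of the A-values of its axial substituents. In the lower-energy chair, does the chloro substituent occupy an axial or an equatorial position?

Chair I (trifluoromethyl axial, chloro equatorial, bromo equatorial): E = 2.36 kcal/mol.
Chair II (trifluoromethyl equatorial, chloro axial, bromo axial): E = 1.04 kcal/mol.
Chair II is the more stable (lower-energy) conformer, and in that chair the chloro group is axial.

axial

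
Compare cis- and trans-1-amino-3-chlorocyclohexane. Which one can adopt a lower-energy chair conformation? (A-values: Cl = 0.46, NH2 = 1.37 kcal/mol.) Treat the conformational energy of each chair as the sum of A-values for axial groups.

cis

At 1,3 positions (parity same): cis → (e,e or a,a); trans → (a,e or e,a).
Best chair for cis: E = 0.00 kcal/mol; best chair for trans: E = 0.46 kcal/mol.
The cis isomer is lower by 0.46 kcal/mol.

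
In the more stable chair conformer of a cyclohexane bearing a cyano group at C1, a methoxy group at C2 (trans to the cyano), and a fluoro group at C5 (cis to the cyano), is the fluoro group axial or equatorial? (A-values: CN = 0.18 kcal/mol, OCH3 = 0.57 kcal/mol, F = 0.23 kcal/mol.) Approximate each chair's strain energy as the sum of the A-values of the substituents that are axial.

Chair I (cyano axial, methoxy axial, fluoro axial): E = 0.98 kcal/mol.
Chair II (cyano equatorial, methoxy equatorial, fluoro equatorial): E = 0.00 kcal/mol.
Chair II is the more stable (lower-energy) conformer, and in that chair the fluoro group is equatorial.

equatorial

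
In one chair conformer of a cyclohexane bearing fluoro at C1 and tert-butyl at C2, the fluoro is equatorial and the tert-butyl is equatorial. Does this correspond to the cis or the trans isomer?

C1 and C2 have opposite parity, so their axial bonds point in opposite directions.
With opposite-parity carbons, two substituents on the same face are one axial and one equatorial; opposite faces give both axial or both equatorial.
Here the groups are equatorial/equatorial → opposite face → trans.

trans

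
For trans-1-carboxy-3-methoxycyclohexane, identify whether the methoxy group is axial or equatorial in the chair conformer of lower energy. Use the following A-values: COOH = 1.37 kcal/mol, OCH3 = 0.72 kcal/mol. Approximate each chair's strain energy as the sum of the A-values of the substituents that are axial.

C1 and C3 have the same parity, so for the trans isomer the two substituents are one axial and one equatorial in each chair.
Chair I (carboxyl axial, methoxy equatorial): E = 1.37 kcal/mol.
Chair II (carboxyl equatorial, methoxy axial): E = 0.72 kcal/mol.
Chair II is the more stable (lower-energy) conformer, and in that chair the methoxy group is axial.

axial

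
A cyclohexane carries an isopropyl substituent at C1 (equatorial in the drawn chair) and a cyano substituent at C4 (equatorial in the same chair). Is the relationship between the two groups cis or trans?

C1 and C4 have opposite parity, so their axial bonds point in opposite directions.
With opposite-parity carbons, two substituents on the same face are one axial and one equatorial; opposite faces give both axial or both equatorial.
Here the groups are equatorial/equatorial → opposite face → trans.

trans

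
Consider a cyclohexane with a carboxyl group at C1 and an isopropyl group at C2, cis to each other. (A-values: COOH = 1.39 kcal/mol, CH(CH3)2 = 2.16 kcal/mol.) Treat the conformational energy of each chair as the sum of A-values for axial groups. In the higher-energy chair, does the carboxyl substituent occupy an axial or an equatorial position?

equatorial

C1 and C2 have opposite parity, so for the cis isomer the two substituents are one axial and one equatorial in each chair.
Chair I (carboxyl axial, isopropyl equatorial): E = 1.39 kcal/mol.
Chair II (carboxyl equatorial, isopropyl axial): E = 2.16 kcal/mol.
Chair II is the less stable (higher-energy) conformer, and in that chair the carboxyl group is equatorial.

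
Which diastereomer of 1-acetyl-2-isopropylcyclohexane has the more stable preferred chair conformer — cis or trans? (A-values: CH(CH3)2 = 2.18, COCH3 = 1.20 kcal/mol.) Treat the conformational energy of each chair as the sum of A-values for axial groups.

At 1,2 positions (parity opposite): cis → (a,e or e,a); trans → (e,e or a,a).
Best chair for cis: E = 1.20 kcal/mol; best chair for trans: E = 0.00 kcal/mol.
The trans isomer is lower by 1.20 kcal/mol.

trans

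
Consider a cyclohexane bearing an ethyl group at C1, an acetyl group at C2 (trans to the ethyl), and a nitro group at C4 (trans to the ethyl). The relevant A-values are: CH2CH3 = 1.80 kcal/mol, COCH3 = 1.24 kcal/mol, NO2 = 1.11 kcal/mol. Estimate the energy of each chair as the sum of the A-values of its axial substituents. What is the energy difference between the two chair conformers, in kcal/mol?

Chair I (ethyl axial, acetyl axial, nitro axial): E = 4.15 kcal/mol.
Chair II (ethyl equatorial, acetyl equatorial, nitro equatorial): E = 0.00 kcal/mol.
ΔE = 4.15 − 0.00 = 4.15 kcal/mol; chair II is more stable.

4.15 kcal/mol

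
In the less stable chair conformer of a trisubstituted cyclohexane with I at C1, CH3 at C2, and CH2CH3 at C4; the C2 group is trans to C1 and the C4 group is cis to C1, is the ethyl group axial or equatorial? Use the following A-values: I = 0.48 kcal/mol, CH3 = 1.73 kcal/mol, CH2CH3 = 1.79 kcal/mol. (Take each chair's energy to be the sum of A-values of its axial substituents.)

Chair I (iodo axial, methyl axial, ethyl equatorial): E = 2.21 kcal/mol.
Chair II (iodo equatorial, methyl equatorial, ethyl axial): E = 1.79 kcal/mol.
Chair I is the less stable (higher-energy) conformer, and in that chair the ethyl group is equatorial.

equatorial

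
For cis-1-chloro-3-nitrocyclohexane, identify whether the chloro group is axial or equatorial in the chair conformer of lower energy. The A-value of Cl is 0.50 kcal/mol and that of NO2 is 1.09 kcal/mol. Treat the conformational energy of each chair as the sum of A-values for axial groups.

C1 and C3 have the same parity, so for the cis isomer the two substituents are e,e in one chair and a,a in the other.
Chair I (chloro axial, nitro axial): E = 1.59 kcal/mol.
Chair II (chloro equatorial, nitro equatorial): E = 0.00 kcal/mol.
Chair II is the more stable (lower-energy) conformer, and in that chair the chloro group is equatorial.

equatorial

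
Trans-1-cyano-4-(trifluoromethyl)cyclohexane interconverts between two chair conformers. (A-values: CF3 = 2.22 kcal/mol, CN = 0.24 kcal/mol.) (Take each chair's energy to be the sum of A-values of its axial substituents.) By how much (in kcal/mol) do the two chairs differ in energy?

C1 and C4 have opposite parity, so for the trans isomer the two substituents are e,e in one chair and a,a in the other.
Chair I (trifluoromethyl axial, cyano axial): E = 2.46 kcal/mol.
Chair II (trifluoromethyl equatorial, cyano equatorial): E = 0.00 kcal/mol.
ΔE = 2.46 − 0.00 = 2.46 kcal/mol; chair II is more stable.

2.46 kcal/mol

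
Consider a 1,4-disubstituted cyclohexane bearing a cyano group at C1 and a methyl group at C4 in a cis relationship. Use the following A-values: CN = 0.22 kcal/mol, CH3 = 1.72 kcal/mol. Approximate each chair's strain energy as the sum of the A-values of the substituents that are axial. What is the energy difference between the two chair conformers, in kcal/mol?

1.50 kcal/mol

C1 and C4 have opposite parity, so for the cis isomer the two substituents are one axial and one equatorial in each chair.
Chair I (cyano axial, methyl equatorial): E = 0.22 kcal/mol.
Chair II (cyano equatorial, methyl axial): E = 1.72 kcal/mol.
ΔE = 1.72 − 0.22 = 1.50 kcal/mol; chair I is more stable.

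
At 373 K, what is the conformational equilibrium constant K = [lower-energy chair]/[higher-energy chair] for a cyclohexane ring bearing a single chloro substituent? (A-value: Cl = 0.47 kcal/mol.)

K ≈ 1.89

One chair has the chloro group axial (E = 0.47 kcal/mol) and the other has it equatorial (E = 0).
ΔG = 0.47 kcal/mol between the two chairs.
K = exp(ΔG/RT) with R = 1.987×10⁻³ kcal mol⁻¹ K⁻¹ and T = 373 K gives K ≈ 1.89.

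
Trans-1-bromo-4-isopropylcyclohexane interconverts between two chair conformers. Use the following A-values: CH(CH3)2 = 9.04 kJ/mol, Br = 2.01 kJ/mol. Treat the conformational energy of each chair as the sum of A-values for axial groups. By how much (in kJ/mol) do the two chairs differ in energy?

C1 and C4 have opposite parity, so for the trans isomer the two substituents are e,e in one chair and a,a in the other.
Chair I (isopropyl axial, bromo axial): E = 11.05 kJ/mol.
Chair II (isopropyl equatorial, bromo equatorial): E = 0.00 kJ/mol.
ΔE = 11.05 − 0.00 = 11.05 kJ/mol; chair II is more stable.

11.05 kJ/mol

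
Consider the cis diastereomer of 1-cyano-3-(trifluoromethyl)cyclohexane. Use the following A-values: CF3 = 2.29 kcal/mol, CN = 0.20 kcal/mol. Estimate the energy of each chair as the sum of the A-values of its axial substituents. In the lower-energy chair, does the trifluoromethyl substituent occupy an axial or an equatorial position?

equatorial

C1 and C3 have the same parity, so for the cis isomer the two substituents are e,e in one chair and a,a in the other.
Chair I (trifluoromethyl axial, cyano axial): E = 2.49 kcal/mol.
Chair II (trifluoromethyl equatorial, cyano equatorial): E = 0.00 kcal/mol.
Chair II is the more stable (lower-energy) conformer, and in that chair the trifluoromethyl group is equatorial.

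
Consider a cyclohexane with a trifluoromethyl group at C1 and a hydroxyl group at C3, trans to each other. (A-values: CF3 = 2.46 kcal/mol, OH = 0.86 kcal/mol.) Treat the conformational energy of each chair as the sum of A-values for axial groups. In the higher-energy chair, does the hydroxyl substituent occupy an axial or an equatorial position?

equatorial

C1 and C3 have the same parity, so for the trans isomer the two substituents are one axial and one equatorial in each chair.
Chair I (trifluoromethyl axial, hydroxyl equatorial): E = 2.46 kcal/mol.
Chair II (trifluoromethyl equatorial, hydroxyl axial): E = 0.86 kcal/mol.
Chair I is the less stable (higher-energy) conformer, and in that chair the hydroxyl group is equatorial.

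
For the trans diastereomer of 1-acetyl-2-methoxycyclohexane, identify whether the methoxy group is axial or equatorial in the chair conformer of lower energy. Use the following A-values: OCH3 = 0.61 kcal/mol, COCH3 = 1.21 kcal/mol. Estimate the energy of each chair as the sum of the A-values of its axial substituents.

equatorial

C1 and C2 have opposite parity, so for the trans isomer the two substituents are e,e in one chair and a,a in the other.
Chair I (methoxy axial, acetyl axial): E = 1.82 kcal/mol.
Chair II (methoxy equatorial, acetyl equatorial): E = 0.00 kcal/mol.
Chair II is the more stable (lower-energy) conformer, and in that chair the methoxy group is equatorial.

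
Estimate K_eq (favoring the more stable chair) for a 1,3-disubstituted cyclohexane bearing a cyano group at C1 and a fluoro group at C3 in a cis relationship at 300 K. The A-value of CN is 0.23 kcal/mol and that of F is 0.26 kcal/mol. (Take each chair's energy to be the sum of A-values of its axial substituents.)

C1 and C3 have the same parity, so for the cis isomer the two substituents are e,e in one chair and a,a in the other.
Chair I (cyano axial, fluoro axial): E = 0.49 kcal/mol; chair II (cyano equatorial, fluoro equatorial): E = 0.00 kcal/mol.
ΔG = 0.49 kcal/mol between the two chairs.
K = exp(ΔG/RT) with R = 1.987×10⁻³ kcal mol⁻¹ K⁻¹ and T = 300 K gives K ≈ 2.28.

K ≈ 2.28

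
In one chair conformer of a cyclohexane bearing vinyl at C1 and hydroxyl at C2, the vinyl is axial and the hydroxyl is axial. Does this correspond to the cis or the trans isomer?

C1 and C2 have opposite parity, so their axial bonds point in opposite directions.
With opposite-parity carbons, two substituents on the same face are one axial and one equatorial; opposite faces give both axial or both equatorial.
Here the groups are axial/axial → opposite face → trans.

trans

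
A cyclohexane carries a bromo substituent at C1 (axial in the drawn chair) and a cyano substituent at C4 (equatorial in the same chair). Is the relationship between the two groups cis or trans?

C1 and C4 have opposite parity, so their axial bonds point in opposite directions.
With opposite-parity carbons, two substituents on the same face are one axial and one equatorial; opposite faces give both axial or both equatorial.
Here the groups are axial/equatorial → same face → cis.

cis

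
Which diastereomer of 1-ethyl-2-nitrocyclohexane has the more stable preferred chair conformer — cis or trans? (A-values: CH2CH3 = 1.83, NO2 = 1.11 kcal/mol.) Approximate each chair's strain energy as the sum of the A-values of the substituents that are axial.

At 1,2 positions (parity opposite): cis → (a,e or e,a); trans → (e,e or a,a).
Best chair for cis: E = 1.11 kcal/mol; best chair for trans: E = 0.00 kcal/mol.
The trans isomer is lower by 1.11 kcal/mol.

trans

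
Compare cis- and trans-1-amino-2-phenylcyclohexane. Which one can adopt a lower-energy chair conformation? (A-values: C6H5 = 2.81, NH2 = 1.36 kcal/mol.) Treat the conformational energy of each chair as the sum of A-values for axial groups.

trans

At 1,2 positions (parity opposite): cis → (a,e or e,a); trans → (e,e or a,a).
Best chair for cis: E = 1.36 kcal/mol; best chair for trans: E = 0.00 kcal/mol.
The trans isomer is lower by 1.36 kcal/mol.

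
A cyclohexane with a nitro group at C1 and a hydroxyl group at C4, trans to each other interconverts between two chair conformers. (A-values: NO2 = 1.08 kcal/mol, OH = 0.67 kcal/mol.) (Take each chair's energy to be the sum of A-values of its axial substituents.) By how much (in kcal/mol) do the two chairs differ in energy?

C1 and C4 have opposite parity, so for the trans isomer the two substituents are e,e in one chair and a,a in the other.
Chair I (nitro axial, hydroxyl axial): E = 1.75 kcal/mol.
Chair II (nitro equatorial, hydroxyl equatorial): E = 0.00 kcal/mol.
ΔE = 1.75 − 0.00 = 1.75 kcal/mol; chair II is more stable.

1.75 kcal/mol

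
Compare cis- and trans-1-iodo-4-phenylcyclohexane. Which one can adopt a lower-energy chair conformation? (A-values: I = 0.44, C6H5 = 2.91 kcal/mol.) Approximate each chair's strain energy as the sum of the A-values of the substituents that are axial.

At 1,4 positions (parity opposite): cis → (a,e or e,a); trans → (e,e or a,a).
Best chair for cis: E = 0.44 kcal/mol; best chair for trans: E = 0.00 kcal/mol.
The trans isomer is lower by 0.44 kcal/mol.

trans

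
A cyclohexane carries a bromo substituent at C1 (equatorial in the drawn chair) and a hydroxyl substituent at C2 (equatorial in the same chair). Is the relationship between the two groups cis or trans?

trans

C1 and C2 have opposite parity, so their axial bonds point in opposite directions.
With opposite-parity carbons, two substituents on the same face are one axial and one equatorial; opposite faces give both axial or both equatorial.
Here the groups are equatorial/equatorial → opposite face → trans.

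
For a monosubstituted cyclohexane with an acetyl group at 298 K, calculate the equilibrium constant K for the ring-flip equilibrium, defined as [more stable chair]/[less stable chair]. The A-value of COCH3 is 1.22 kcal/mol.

K ≈ 7.85

One chair has the acetyl group axial (E = 1.22 kcal/mol) and the other has it equatorial (E = 0).
ΔG = 1.22 kcal/mol between the two chairs.
K = exp(ΔG/RT) with R = 1.987×10⁻³ kcal mol⁻¹ K⁻¹ and T = 298 K gives K ≈ 7.85.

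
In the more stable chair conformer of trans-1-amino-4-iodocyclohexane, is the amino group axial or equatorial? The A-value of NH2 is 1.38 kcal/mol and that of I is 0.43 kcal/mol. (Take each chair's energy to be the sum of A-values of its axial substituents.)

equatorial

C1 and C4 have opposite parity, so for the trans isomer the two substituents are e,e in one chair and a,a in the other.
Chair I (amino axial, iodo axial): E = 1.81 kcal/mol.
Chair II (amino equatorial, iodo equatorial): E = 0.00 kcal/mol.
Chair II is the more stable (lower-energy) conformer, and in that chair the amino group is equatorial.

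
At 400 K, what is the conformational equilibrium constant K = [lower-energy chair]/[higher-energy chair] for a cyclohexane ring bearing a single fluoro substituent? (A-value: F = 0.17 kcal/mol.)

K ≈ 1.24

One chair has the fluoro group axial (E = 0.17 kcal/mol) and the other has it equatorial (E = 0).
ΔG = 0.17 kcal/mol between the two chairs.
K = exp(ΔG/RT) with R = 1.987×10⁻³ kcal mol⁻¹ K⁻¹ and T = 400 K gives K ≈ 1.24.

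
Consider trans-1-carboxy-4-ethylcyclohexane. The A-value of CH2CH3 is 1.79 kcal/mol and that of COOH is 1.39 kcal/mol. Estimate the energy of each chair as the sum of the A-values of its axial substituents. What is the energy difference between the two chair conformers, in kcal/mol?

3.18 kcal/mol

C1 and C4 have opposite parity, so for the trans isomer the two substituents are e,e in one chair and a,a in the other.
Chair I (ethyl axial, carboxyl axial): E = 3.18 kcal/mol.
Chair II (ethyl equatorial, carboxyl equatorial): E = 0.00 kcal/mol.
ΔE = 3.18 − 0.00 = 3.18 kcal/mol; chair II is more stable.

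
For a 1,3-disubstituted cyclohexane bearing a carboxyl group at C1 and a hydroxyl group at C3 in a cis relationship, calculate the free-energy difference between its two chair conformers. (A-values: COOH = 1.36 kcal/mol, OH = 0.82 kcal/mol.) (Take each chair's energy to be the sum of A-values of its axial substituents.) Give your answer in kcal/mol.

C1 and C3 have the same parity, so for the cis isomer the two substituents are e,e in one chair and a,a in the other.
Chair I (carboxyl axial, hydroxyl axial): E = 2.18 kcal/mol.
Chair II (carboxyl equatorial, hydroxyl equatorial): E = 0.00 kcal/mol.
ΔE = 2.18 − 0.00 = 2.18 kcal/mol; chair II is more stable.

2.18 kcal/mol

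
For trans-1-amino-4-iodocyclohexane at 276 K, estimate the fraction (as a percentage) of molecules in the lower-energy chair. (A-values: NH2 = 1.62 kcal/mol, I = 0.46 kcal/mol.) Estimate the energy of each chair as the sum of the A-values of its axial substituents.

C1 and C4 have opposite parity, so for the trans isomer the two substituents are e,e in one chair and a,a in the other.
Chair I (amino axial, iodo axial): E = 2.08 kcal/mol; chair II (amino equatorial, iodo equatorial): E = 0.00 kcal/mol.
ΔG = 2.08 kcal/mol between the two chairs.
K = exp(ΔG/RT) with R = 1.987×10⁻³ kcal mol⁻¹ K⁻¹ and T = 276 K gives K ≈ 44.4.
Fraction in the lower-energy chair = K/(K+1) = 97.8%.

97.8%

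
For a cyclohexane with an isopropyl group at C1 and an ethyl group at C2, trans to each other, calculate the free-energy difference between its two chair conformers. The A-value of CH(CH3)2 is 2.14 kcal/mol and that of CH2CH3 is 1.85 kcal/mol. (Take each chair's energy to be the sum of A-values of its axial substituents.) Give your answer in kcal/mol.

3.99 kcal/mol

C1 and C2 have opposite parity, so for the trans isomer the two substituents are e,e in one chair and a,a in the other.
Chair I (isopropyl axial, ethyl axial): E = 3.99 kcal/mol.
Chair II (isopropyl equatorial, ethyl equatorial): E = 0.00 kcal/mol.
ΔE = 3.99 − 0.00 = 3.99 kcal/mol; chair II is more stable.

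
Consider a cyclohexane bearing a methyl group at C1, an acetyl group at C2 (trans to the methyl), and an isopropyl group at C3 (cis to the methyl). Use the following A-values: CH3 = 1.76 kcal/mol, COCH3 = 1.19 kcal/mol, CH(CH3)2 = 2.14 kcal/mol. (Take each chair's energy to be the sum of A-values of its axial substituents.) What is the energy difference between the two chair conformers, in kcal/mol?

Chair I (methyl axial, acetyl axial, isopropyl axial): E = 5.09 kcal/mol.
Chair II (methyl equatorial, acetyl equatorial, isopropyl equatorial): E = 0.00 kcal/mol.
ΔE = 5.09 − 0.00 = 5.09 kcal/mol; chair II is more stable.

5.09 kcal/mol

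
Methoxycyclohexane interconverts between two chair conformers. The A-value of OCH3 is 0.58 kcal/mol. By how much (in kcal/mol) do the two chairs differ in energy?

0.58 kcal/mol

A monosubstituted cyclohexane has one chair with the methoxy group axial (E = A = 0.58 kcal/mol) and one with it equatorial (E = 0).
ΔE = 0.58 − 0 = 0.58 kcal/mol.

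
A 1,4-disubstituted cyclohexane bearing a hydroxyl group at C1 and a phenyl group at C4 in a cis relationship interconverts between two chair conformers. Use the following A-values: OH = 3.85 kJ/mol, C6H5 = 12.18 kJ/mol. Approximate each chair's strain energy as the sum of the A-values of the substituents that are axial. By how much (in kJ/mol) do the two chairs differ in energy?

C1 and C4 have opposite parity, so for the cis isomer the two substituents are one axial and one equatorial in each chair.
Chair I (hydroxyl axial, phenyl equatorial): E = 3.85 kJ/mol.
Chair II (hydroxyl equatorial, phenyl axial): E = 12.18 kJ/mol.
ΔE = 12.18 − 3.85 = 8.33 kJ/mol; chair I is more stable.

8.33 kJ/mol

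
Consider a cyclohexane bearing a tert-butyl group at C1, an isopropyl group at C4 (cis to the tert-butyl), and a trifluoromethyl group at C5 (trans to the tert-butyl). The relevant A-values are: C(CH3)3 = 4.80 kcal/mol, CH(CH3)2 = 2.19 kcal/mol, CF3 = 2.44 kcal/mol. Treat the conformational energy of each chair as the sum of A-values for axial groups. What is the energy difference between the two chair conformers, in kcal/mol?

0.17 kcal/mol

Chair I (tert-butyl axial, isopropyl equatorial, trifluoromethyl equatorial): E = 4.80 kcal/mol.
Chair II (tert-butyl equatorial, isopropyl axial, trifluoromethyl axial): E = 4.63 kcal/mol.
ΔE = 4.80 − 4.63 = 0.17 kcal/mol; chair II is more stable.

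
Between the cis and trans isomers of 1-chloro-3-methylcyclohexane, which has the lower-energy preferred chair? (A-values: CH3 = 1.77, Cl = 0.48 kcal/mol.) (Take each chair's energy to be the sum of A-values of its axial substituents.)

At 1,3 positions (parity same): cis → (e,e or a,a); trans → (a,e or e,a).
Best chair for cis: E = 0.00 kcal/mol; best chair for trans: E = 0.48 kcal/mol.
The cis isomer is lower by 0.48 kcal/mol.

cis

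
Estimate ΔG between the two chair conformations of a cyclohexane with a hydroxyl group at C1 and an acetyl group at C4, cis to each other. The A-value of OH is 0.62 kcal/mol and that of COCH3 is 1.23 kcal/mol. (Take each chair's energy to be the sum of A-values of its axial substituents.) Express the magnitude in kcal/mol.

C1 and C4 have opposite parity, so for the cis isomer the two substituents are one axial and one equatorial in each chair.
Chair I (hydroxyl axial, acetyl equatorial): E = 0.62 kcal/mol.
Chair II (hydroxyl equatorial, acetyl axial): E = 1.23 kcal/mol.
ΔE = 1.23 − 0.62 = 0.61 kcal/mol; chair I is more stable.

0.61 kcal/mol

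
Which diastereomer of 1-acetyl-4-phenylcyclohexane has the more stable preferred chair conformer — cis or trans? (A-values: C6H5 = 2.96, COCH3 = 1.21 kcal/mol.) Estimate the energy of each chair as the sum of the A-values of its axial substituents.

At 1,4 positions (parity opposite): cis → (a,e or e,a); trans → (e,e or a,a).
Best chair for cis: E = 1.21 kcal/mol; best chair for trans: E = 0.00 kcal/mol.
The trans isomer is lower by 1.21 kcal/mol.

trans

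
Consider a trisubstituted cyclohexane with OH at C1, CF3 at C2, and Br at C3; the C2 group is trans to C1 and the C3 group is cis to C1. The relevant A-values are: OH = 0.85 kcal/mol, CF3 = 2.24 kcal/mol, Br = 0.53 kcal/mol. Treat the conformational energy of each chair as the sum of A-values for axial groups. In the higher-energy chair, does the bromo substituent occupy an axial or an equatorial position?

axial

Chair I (hydroxyl axial, trifluoromethyl axial, bromo axial): E = 3.62 kcal/mol.
Chair II (hydroxyl equatorial, trifluoromethyl equatorial, bromo equatorial): E = 0.00 kcal/mol.
Chair I is the less stable (higher-energy) conformer, and in that chair the bromo group is axial.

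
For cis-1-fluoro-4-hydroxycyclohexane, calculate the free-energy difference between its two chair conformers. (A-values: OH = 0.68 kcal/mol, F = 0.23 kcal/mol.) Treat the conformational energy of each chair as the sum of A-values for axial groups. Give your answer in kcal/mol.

C1 and C4 have opposite parity, so for the cis isomer the two substituents are one axial and one equatorial in each chair.
Chair I (hydroxyl axial, fluoro equatorial): E = 0.68 kcal/mol.
Chair II (hydroxyl equatorial, fluoro axial): E = 0.23 kcal/mol.
ΔE = 0.68 − 0.23 = 0.45 kcal/mol; chair II is more stable.

0.45 kcal/mol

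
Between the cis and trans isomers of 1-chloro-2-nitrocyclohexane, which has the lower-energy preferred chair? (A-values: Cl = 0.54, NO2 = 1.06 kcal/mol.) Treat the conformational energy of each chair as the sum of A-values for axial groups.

trans

At 1,2 positions (parity opposite): cis → (a,e or e,a); trans → (e,e or a,a).
Best chair for cis: E = 0.54 kcal/mol; best chair for trans: E = 0.00 kcal/mol.
The trans isomer is lower by 0.54 kcal/mol.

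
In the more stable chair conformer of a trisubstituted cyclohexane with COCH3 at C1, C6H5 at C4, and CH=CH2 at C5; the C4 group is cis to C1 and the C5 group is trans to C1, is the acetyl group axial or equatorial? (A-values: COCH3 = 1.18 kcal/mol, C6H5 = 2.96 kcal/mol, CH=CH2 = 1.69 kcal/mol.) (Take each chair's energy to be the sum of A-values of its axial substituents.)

Chair I (acetyl axial, phenyl equatorial, vinyl equatorial): E = 1.18 kcal/mol.
Chair II (acetyl equatorial, phenyl axial, vinyl axial): E = 4.65 kcal/mol.
Chair I is the more stable (lower-energy) conformer, and in that chair the acetyl group is axial.

axial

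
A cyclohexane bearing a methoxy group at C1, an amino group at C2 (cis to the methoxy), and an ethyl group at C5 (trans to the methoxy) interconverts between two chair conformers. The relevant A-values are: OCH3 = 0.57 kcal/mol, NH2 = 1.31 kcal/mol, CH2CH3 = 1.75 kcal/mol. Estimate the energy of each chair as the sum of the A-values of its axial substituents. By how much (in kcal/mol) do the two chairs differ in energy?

Chair I (methoxy axial, amino equatorial, ethyl equatorial): E = 0.57 kcal/mol.
Chair II (methoxy equatorial, amino axial, ethyl axial): E = 3.06 kcal/mol.
ΔE = 3.06 − 0.57 = 2.49 kcal/mol; chair I is more stable.

2.49 kcal/mol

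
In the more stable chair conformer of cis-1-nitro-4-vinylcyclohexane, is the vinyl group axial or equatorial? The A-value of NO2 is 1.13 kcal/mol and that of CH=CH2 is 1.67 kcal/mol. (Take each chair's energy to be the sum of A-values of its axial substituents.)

C1 and C4 have opposite parity, so for the cis isomer the two substituents are one axial and one equatorial in each chair.
Chair I (nitro axial, vinyl equatorial): E = 1.13 kcal/mol.
Chair II (nitro equatorial, vinyl axial): E = 1.67 kcal/mol.
Chair I is the more stable (lower-energy) conformer, and in that chair the vinyl group is equatorial.

equatorial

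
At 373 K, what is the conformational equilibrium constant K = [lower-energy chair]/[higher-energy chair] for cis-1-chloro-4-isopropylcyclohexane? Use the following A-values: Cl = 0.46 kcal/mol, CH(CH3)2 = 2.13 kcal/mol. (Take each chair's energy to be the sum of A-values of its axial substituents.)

K ≈ 9.52

C1 and C4 have opposite parity, so for the cis isomer the two substituents are one axial and one equatorial in each chair.
Chair I (chloro axial, isopropyl equatorial): E = 0.46 kcal/mol; chair II (chloro equatorial, isopropyl axial): E = 2.13 kcal/mol.
ΔG = 1.67 kcal/mol between the two chairs.
K = exp(ΔG/RT) with R = 1.987×10⁻³ kcal mol⁻¹ K⁻¹ and T = 373 K gives K ≈ 9.52.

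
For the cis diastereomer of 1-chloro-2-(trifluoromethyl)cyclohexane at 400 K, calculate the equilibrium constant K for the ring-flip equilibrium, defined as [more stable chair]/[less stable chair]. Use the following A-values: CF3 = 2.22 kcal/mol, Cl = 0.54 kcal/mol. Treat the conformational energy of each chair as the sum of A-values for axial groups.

C1 and C2 have opposite parity, so for the cis isomer the two substituents are one axial and one equatorial in each chair.
Chair I (trifluoromethyl axial, chloro equatorial): E = 2.22 kcal/mol; chair II (trifluoromethyl equatorial, chloro axial): E = 0.54 kcal/mol.
ΔG = 1.68 kcal/mol between the two chairs.
K = exp(ΔG/RT) with R = 1.987×10⁻³ kcal mol⁻¹ K⁻¹ and T = 400 K gives K ≈ 8.28.

K ≈ 8.28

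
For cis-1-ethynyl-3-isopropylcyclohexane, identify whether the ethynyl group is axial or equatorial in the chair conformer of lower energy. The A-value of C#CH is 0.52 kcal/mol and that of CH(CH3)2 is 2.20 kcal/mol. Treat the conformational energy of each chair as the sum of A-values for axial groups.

equatorial

C1 and C3 have the same parity, so for the cis isomer the two substituents are e,e in one chair and a,a in the other.
Chair I (ethynyl axial, isopropyl axial): E = 2.72 kcal/mol.
Chair II (ethynyl equatorial, isopropyl equatorial): E = 0.00 kcal/mol.
Chair II is the more stable (lower-energy) conformer, and in that chair the ethynyl group is equatorial.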